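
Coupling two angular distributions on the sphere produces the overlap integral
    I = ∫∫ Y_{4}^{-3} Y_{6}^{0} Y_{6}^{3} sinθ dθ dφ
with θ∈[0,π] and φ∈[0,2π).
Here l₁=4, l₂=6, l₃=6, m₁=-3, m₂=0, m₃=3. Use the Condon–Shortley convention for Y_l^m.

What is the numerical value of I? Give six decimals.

0.109740

m-sum 0 ✓  L=16 even ✓  2≤6≤10 ✓
Π(2lᵢ+1) = 9×13×13 = 1521
triangle coeff Δ(4,6,6) = 1/15315300
Σ_t [0,4]: t=0:+1/829440 t=1:−1/25920 t=2:+1/9216 t=3:−1/25920 t=4:+1/829440 = 7/207360
(3j)²=28/2431 [(4 6 6; 0 0 0)], sign=+1
Σ_t [3,4]: t=3:−1/103680 t=4:+1/207360 = -1/207360
(3j)²=21/2431 [(4 6 6; -3 0 3)], sign=+1
⇒ 4πI² = 5292/34969
I = (+1)√(5292/34969/(4π)) = 0.10973960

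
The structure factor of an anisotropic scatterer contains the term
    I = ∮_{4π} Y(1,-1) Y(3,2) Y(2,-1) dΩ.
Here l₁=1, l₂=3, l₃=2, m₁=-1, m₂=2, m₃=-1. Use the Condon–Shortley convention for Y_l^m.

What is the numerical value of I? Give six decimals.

0.261169

Checks pass: Σm=0; 6 even; l₃=2∈[2,4].
(2·1+1)(2·3+1)(2·2+1) = 105
Δ: 2! 0! 4! / 7! → 1/105
sum: t=1:−1/4 = -1/4
3j²(1 3 2; 0 0 0) = Δ·Π!·Σ² = 3/35  (sign -1)
sum: t=2:+1/12 = 1/12
3j²(1 3 2; -1 2 -1) = Δ·Π!·Σ² = 2/21  (sign -1)
combine: 4πI² = 105·3/35·2/21 = 6/7
take √, sign +1: I = 0.26116903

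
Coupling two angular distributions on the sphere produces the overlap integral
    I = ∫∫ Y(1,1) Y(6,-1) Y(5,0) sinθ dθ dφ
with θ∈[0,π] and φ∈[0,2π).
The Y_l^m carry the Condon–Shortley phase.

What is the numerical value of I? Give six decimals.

-0.187239

Checks pass: Σm=0; 12 even; l₃=5∈[5,7].
(2·1+1)(2·6+1)(2·5+1) = 429
Δ: 2! 0! 10! / 13! → 1/858
sum: t=1:−1/14400 = -1/14400
3j²(1 6 5; 0 0 0) = Δ·Π!·Σ² = 6/143  (sign +1)
sum: t=0:+1/28800 = 1/28800
3j²(1 6 5; 1 -1 0) = Δ·Π!·Σ² = 7/286  (sign -1)
combine: 4πI² = 429·6/143·7/286 = 63/143
take √, sign -1: I = -0.18723944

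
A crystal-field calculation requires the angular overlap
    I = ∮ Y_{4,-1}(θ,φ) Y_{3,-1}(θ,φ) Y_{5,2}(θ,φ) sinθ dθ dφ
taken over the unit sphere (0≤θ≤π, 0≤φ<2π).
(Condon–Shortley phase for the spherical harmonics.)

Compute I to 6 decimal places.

m-sum 0 ✓  L=12 even ✓  1≤5≤7 ✓
Π(2lᵢ+1) = 9×7×11 = 693
triangle coeff Δ(4,3,5) = 1/180180
Σ_t [0,2]: t=0:+1/576 t=1:−1/144 t=2:+1/576 = -1/288
(3j)²=20/1001 [(4 3 5; 0 0 0)], sign=+1
Σ_t [0,2]: t=0:+1/960 t=1:−1/288 t=2:+1/1728 = -1/540
(3j)²=128/6435 [(4 3 5; -1 -1 2)], sign=+1
⇒ 4πI² = 512/1859
I = (+1)√(512/1859/(4π)) = 0.14804384

0.148044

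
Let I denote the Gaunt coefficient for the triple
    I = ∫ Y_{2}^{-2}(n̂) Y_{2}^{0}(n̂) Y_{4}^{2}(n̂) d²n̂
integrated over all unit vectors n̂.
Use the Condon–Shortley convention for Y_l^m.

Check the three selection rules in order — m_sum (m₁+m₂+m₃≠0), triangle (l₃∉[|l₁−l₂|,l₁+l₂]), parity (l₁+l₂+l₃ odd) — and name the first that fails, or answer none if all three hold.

Σmᵢ = 0  ✓
l₃∈[|l₁−l₂|,l₁+l₂]=[0,4], have l₃=4  ✓
Σlᵢ = 8 ⇒ even  ✓

none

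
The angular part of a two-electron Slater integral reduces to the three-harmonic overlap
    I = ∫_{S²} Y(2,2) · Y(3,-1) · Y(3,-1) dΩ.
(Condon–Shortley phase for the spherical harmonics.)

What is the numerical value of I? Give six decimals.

Checks pass: Σm=0; 8 even; l₃=3∈[1,5].
(2·2+1)(2·3+1)(2·3+1) = 245
Δ: 2! 2! 4! / 9! → 1/3780
sum: t=0:+1/24 t=1:−1/4 t=2:+1/24 = -1/6
3j²(2 3 3; 0 0 0) = Δ·Π!·Σ² = 4/105  (sign +1)
sum: t=0:+1/16 = 1/16
3j²(2 3 3; 2 -1 -1) = Δ·Π!·Σ² = 2/35  (sign +1)
combine: 4πI² = 245·4/105·2/35 = 8/15
take √, sign +1: I = 0.20601291

0.206013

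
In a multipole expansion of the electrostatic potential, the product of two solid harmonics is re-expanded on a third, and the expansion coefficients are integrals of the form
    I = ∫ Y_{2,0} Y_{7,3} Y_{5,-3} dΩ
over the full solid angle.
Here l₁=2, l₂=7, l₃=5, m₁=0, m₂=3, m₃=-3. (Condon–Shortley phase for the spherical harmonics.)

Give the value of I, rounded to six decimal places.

Rules hold: Σm=0, L=14 even, 5≤5≤9.
N = 5·15·11 = 825
Δ = 4!·0!·10!/15! = 1/15015
Racah Σ t=2..2: t=2:+1/57600 = 1/57600
⇒ 3j(2 7 5; 0 0 0)² = 21/715, sgn -1
Racah Σ t=2..2: t=2:+1/322560 = 1/322560
⇒ 3j(2 7 5; 0 3 -3)² = 18/1001, sgn +1
4πI² = N·(3j₀)²·(3jₘ)² = 810/1859
I = -1·√(0.435718/4π) = -0.18620781

-0.186208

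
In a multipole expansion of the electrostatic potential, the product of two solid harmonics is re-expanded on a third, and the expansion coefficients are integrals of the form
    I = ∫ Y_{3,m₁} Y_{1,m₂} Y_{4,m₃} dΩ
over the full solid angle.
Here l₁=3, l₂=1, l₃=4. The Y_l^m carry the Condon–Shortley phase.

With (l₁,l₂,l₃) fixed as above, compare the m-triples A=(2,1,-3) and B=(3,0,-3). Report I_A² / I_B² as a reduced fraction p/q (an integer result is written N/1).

l's match ⇒ only the (l;m) 3-j factors differ between A and B.
A: triangle coeff Δ(3,1,4) = 1/252; Σ_t [0,0]: t=0:+1/240 = 1/240; (3j)²=1/12 [(3 1 4; 2 1 -3)], sign=-1
B: triangle coeff Δ(3,1,4) = 1/252; Σ_t [0,0]: t=0:+1/720 = 1/720; (3j)²=1/36 [(3 1 4; 3 0 -3)], sign=-1
I_A²/I_B² = (1/12)/(1/36) = 3/1

3/1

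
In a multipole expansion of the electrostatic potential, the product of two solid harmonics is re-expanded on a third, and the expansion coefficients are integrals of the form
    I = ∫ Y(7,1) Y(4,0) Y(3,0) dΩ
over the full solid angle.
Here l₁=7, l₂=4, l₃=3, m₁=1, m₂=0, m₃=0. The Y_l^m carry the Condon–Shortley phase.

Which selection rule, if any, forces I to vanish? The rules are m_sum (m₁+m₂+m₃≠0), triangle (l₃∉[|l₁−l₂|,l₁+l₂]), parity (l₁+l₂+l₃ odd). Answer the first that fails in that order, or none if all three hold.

m_sum

Σmᵢ = 1  ✗
l₃∈[|l₁−l₂|,l₁+l₂]=[3,11], have l₃=3
Σlᵢ = 14 ⇒ even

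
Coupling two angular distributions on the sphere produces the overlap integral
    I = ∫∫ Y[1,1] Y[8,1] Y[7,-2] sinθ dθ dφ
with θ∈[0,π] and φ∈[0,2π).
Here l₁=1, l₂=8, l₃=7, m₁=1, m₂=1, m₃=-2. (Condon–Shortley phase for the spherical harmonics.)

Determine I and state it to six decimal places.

-0.140215

Checks pass: Σm=0; 16 even; l₃=7∈[7,9].
(2·1+1)(2·8+1)(2·7+1) = 765
Δ: 2! 0! 14! / 17! → 1/2040
sum: t=1:−1/25401600 = -1/25401600
3j²(1 8 7; 0 0 0) = Δ·Π!·Σ² = 8/255  (sign +1)
sum: t=0:+1/87091200 = 1/87091200
3j²(1 8 7; 1 1 -2) = Δ·Π!·Σ² = 7/680  (sign -1)
combine: 4πI² = 765·8/255·7/680 = 21/85
take √, sign -1: I = -0.14021525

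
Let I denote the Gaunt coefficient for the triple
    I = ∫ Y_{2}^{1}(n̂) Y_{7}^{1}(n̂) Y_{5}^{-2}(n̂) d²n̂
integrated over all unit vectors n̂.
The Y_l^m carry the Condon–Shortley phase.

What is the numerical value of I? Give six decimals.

m-sum 0 ✓  L=14 even ✓  5≤5≤9 ✓
Π(2lᵢ+1) = 5×15×11 = 825
triangle coeff Δ(2,7,5) = 1/15015
Σ_t [2,2]: t=2:+1/57600 = 1/57600
(3j)²=21/715 [(2 7 5; 0 0 0)], sign=-1
Σ_t [1,1]: t=1:−1/181440 = -1/181440
(3j)²=32/3003 [(2 7 5; 1 1 -2)], sign=+1
⇒ 4πI² = 480/1859
I = (-1)√(480/1859/(4π)) = -0.14334284

-0.143343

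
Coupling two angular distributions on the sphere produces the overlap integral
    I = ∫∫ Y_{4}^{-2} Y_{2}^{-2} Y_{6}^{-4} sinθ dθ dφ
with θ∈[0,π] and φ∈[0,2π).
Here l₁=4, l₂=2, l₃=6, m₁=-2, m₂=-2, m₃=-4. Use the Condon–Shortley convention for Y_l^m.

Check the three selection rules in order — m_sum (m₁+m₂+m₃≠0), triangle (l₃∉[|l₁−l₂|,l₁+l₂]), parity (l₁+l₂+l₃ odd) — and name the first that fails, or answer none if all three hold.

m_sum

azimuthal sum: -2 − 2 − 4 = -8  ✗
2 ≤ 6 ≤ 6 (triangle on l)
L = 4 + 2 + 6 = 12 (even)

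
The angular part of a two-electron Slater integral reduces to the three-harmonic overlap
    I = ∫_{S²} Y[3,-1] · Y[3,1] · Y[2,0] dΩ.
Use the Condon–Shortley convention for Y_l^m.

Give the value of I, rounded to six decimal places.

-0.126157

Checks pass: Σm=0; 8 even; l₃=2∈[0,6].
(2·3+1)(2·3+1)(2·2+1) = 245
Δ: 4! 2! 2! / 9! → 1/3780
sum: t=1:−1/24 t=2:+1/4 t=3:−1/24 = 1/6
3j²(3 3 2; 0 0 0) = Δ·Π!·Σ² = 4/105  (sign +1)
sum: t=2:+1/16 t=3:−1/6 t=4:+1/96 = -3/32
3j²(3 3 2; -1 1 0) = Δ·Π!·Σ² = 3/140  (sign -1)
combine: 4πI² = 245·4/105·3/140 = 1/5
take √, sign -1: I = -0.12615663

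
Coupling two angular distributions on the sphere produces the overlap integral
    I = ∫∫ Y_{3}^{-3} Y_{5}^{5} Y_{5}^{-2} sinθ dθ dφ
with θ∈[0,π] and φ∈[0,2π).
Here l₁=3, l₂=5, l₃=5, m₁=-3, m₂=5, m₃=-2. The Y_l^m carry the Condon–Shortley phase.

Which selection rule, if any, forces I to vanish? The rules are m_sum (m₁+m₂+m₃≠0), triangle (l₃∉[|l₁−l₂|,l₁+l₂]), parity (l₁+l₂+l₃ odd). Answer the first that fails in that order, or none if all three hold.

Σmᵢ = 0  ✓
l₃∈[|l₁−l₂|,l₁+l₂]=[2,8], have l₃=5  ✓
Σlᵢ = 13 ⇒ odd  ✗

parity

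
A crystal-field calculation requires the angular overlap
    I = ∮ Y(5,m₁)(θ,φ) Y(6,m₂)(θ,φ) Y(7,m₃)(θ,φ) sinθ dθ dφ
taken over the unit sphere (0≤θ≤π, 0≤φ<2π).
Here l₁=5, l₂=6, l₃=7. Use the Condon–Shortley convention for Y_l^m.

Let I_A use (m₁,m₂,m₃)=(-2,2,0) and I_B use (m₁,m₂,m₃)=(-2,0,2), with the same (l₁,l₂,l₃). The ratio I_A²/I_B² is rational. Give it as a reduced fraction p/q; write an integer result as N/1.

1681/405

l's match ⇒ only the (l;m) 3-j factors differ between A and B.
A: triangle coeff Δ(5,6,7) = 1/174594420; Σ_t [1,4]: t=1:−1/21772800 t=2:+1/691200 t=3:−1/207360 t=4:+1/497664 = -41/29030400; (3j)²=11767/1385670 [(5 6 7; -2 2 0)], sign=+1
B: triangle coeff Δ(5,6,7) = 1/174594420; Σ_t [1,4]: t=1:−1/3110400 t=2:+1/276480 t=3:−1/207360 t=4:+1/1244160 = -1/1382400; (3j)²=189/92378 [(5 6 7; -2 0 2)], sign=+1
I_A²/I_B² = (11767/1385670)/(189/92378) = 1681/405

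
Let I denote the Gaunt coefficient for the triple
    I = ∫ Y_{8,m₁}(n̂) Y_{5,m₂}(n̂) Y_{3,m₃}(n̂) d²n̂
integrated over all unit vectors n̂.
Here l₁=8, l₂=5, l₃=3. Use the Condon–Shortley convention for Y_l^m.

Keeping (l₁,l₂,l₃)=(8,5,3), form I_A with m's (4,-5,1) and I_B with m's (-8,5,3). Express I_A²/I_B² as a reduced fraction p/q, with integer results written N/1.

Shared (l₁,l₂,l₃)=(8,5,3): N and (l;000)² cancel in I_A²/I_B².
A: Δ = 10!·6!·0!/17! = 1/136136; Racah Σ t=0..0: t=0:+1/174182400 = 1/174182400; ⇒ 3j(8 5 3; 4 -5 1)² = 3/6188, sgn +1
B: Δ = 10!·6!·0!/17! = 1/136136; Racah Σ t=10..10: t=10:+1/2612736000 = 1/2612736000; ⇒ 3j(8 5 3; -8 5 3)² = 1/17, sgn +1
I_A²/I_B² = (3/6188)/(1/17) = 3/364

3/364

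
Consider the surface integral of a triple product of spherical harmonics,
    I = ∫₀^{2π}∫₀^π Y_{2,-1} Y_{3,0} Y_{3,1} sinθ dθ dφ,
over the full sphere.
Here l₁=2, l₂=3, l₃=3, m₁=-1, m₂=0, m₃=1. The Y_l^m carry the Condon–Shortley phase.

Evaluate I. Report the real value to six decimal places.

Rules hold: Σm=0, L=8 even, 1≤3≤5.
N = 5·7·7 = 245
Δ = 2!·2!·4!/9! = 1/3780
Racah Σ t=0..2: t=0:+1/24 t=1:−1/4 t=2:+1/24 = -1/6
⇒ 3j(2 3 3; 0 0 0)² = 4/105, sgn +1
Racah Σ t=1..2: t=1:−1/8 t=2:+1/12 = -1/24
⇒ 3j(2 3 3; -1 0 1)² = 1/210, sgn -1
4πI² = N·(3j₀)²·(3jₘ)² = 2/45
I = -1·√(0.0444444/4π) = -0.05947080

-0.059471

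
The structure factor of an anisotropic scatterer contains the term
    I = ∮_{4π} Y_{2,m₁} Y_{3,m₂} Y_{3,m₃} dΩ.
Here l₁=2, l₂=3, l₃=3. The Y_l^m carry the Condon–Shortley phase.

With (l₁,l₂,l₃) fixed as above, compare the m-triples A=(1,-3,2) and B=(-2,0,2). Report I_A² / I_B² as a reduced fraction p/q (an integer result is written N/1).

l's match ⇒ only the (l;m) 3-j factors differ between A and B.
A: triangle coeff Δ(2,3,3) = 1/3780; Σ_t [0,0]: t=0:+1/48 = 1/48; (3j)²=5/84 [(2 3 3; 1 -3 2)], sign=-1
B: triangle coeff Δ(2,3,3) = 1/3780; Σ_t [2,2]: t=2:+1/24 = 1/24; (3j)²=1/21 [(2 3 3; -2 0 2)], sign=-1
I_A²/I_B² = (5/84)/(1/21) = 5/4

5/4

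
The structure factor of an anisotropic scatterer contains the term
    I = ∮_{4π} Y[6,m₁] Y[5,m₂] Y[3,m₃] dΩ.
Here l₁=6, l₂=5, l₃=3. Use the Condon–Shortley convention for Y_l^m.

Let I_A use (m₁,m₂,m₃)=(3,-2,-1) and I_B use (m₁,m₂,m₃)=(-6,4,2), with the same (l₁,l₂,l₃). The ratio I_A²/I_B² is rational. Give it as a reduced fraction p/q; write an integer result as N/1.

l's match ⇒ only the (l;m) 3-j factors differ between A and B.
A: triangle coeff Δ(6,5,3) = 1/675675; Σ_t [1,3]: t=1:−1/40320 t=2:+1/8640 t=3:−1/34560 = 1/16128; (3j)²=18/1001 [(6 5 3; 3 -2 -1)], sign=+1
B: triangle coeff Δ(6,5,3) = 1/675675; Σ_t [8,8]: t=8:+1/967680 = 1/967680; (3j)²=3/91 [(6 5 3; -6 4 2)], sign=-1
I_A²/I_B² = (18/1001)/(3/91) = 6/11

6/11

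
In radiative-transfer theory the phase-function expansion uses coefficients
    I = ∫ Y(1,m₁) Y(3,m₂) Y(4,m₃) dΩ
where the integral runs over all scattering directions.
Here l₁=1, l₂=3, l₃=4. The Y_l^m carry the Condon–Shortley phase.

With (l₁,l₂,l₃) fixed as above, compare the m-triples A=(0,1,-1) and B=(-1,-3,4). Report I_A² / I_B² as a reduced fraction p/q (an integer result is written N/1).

l's match ⇒ only the (l;m) 3-j factors differ between A and B.
A: triangle coeff Δ(1,3,4) = 1/252; Σ_t [0,0]: t=0:+1/48 = 1/48; (3j)²=5/84 [(1 3 4; 0 1 -1)], sign=-1
B: triangle coeff Δ(1,3,4) = 1/252; Σ_t [0,0]: t=0:+1/1440 = 1/1440; (3j)²=1/9 [(1 3 4; -1 -3 4)], sign=+1
I_A²/I_B² = (5/84)/(1/9) = 15/28

15/28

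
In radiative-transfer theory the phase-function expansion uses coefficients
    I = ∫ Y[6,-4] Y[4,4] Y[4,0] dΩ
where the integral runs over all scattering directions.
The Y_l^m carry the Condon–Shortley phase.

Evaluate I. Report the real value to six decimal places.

-0.190852

Rules hold: Σm=0, L=14 even, 2≤4≤10.
N = 13·9·9 = 1053
Δ = 6!·6!·2!/15! = 1/1261260
Racah Σ t=2..4: t=2:+1/4608 t=3:−1/1296 t=4:+1/4608 = -7/20736
⇒ 3j(6 4 4; 0 0 0)² = 20/1287, sgn -1
Racah Σ t=6..6: t=6:+1/69120 = 1/69120
⇒ 3j(6 4 4; -4 4 0)² = 4/143, sgn +1
4πI² = N·(3j₀)²·(3jₘ)² = 720/1573
I = -1·√(0.457724/4π) = -0.19085211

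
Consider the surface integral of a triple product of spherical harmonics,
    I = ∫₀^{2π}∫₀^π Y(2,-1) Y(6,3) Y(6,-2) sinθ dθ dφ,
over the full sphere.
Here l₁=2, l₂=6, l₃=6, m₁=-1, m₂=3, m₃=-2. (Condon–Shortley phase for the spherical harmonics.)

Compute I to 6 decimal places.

-0.140463

Checks pass: Σm=0; 14 even; l₃=6∈[4,8].
(2·2+1)(2·6+1)(2·6+1) = 845
Δ: 2! 2! 10! / 15! → 1/90090
sum: t=0:+1/69120 t=1:−1/14400 t=2:+1/69120 = -7/172800
3j²(2 6 6; 0 0 0) = Δ·Π!·Σ² = 14/715  (sign -1)
sum: t=1:−1/161280 t=2:+1/60480 = 1/96768
3j²(2 6 6; -1 3 -2) = Δ·Π!·Σ² = 15/1001  (sign +1)
combine: 4πI² = 845·14/715·15/1001 = 30/121
take √, sign -1: I = -0.14046335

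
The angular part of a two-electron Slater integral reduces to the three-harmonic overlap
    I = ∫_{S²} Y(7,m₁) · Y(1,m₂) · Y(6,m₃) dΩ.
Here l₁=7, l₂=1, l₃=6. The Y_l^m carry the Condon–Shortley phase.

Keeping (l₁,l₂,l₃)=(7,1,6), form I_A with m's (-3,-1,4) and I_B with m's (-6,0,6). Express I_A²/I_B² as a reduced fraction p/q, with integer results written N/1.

Shared (l₁,l₂,l₃)=(7,1,6): N and (l;000)² cancel in I_A²/I_B².
A: Δ = 2!·12!·0!/15! = 1/1365; Racah Σ t=0..0: t=0:+1/14515200 = 1/14515200; ⇒ 3j(7 1 6; -3 -1 4)² = 2/455, sgn +1
B: Δ = 2!·12!·0!/15! = 1/1365; Racah Σ t=1..1: t=1:−1/479001600 = -1/479001600; ⇒ 3j(7 1 6; -6 0 6)² = 1/105, sgn -1
I_A²/I_B² = (2/455)/(1/105) = 6/13

6/13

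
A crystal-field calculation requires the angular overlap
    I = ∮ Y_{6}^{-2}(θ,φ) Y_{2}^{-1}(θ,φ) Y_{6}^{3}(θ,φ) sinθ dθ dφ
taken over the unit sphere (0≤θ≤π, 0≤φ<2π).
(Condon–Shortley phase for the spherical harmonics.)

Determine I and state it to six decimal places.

Checks pass: Σm=0; 14 even; l₃=6∈[4,8].
(2·6+1)(2·2+1)(2·6+1) = 845
Δ: 2! 10! 2! / 15! → 1/90090
sum: t=0:+1/69120 t=1:−1/14400 t=2:+1/69120 = -7/172800
3j²(6 2 6; 0 0 0) = Δ·Π!·Σ² = 14/715  (sign -1)
sum: t=0:+1/161280 t=1:−1/60480 = -1/96768
3j²(6 2 6; -2 -1 3) = Δ·Π!·Σ² = 15/1001  (sign +1)
combine: 4πI² = 845·14/715·15/1001 = 30/121
take √, sign -1: I = -0.14046335

-0.140463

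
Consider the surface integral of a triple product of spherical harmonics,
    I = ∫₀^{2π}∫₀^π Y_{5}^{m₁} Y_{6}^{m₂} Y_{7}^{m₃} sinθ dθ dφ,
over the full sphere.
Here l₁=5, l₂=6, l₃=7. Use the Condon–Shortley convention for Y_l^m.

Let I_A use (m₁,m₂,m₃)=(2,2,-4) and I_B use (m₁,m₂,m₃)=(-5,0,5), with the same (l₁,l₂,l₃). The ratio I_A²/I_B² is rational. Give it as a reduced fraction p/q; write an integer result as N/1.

Same 5,6,7: normalisation and zero-m 3j drop out of the ratio.
A: Δ: 4! 6! 8! / 19! → 1/174594420; sum: t=0:+1/34836480 t=1:−1/1451520 t=2:+1/691200 t=3:−1/3110400 = 1/2150400; 3j²(5 6 7; 2 2 -4) = Δ·Π!·Σ² = 729/83980  (sign -1)
B: Δ: 4! 6! 8! / 19! → 1/174594420; sum: t=4:+1/24883200 = 1/24883200; 3j²(5 6 7; -5 0 5) = Δ·Π!·Σ² = 70/4199  (sign +1)
I_A²/I_B² = (729/83980)/(70/4199) = 729/1400

729/1400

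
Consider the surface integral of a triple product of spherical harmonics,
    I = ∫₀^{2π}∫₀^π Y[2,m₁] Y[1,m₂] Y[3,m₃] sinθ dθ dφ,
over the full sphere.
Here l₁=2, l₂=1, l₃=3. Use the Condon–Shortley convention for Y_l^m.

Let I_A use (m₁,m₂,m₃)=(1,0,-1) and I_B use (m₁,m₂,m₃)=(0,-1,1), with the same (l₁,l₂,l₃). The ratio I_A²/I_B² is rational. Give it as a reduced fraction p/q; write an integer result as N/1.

Same 2,1,3: normalisation and zero-m 3j drop out of the ratio.
A: Δ: 0! 4! 2! / 7! → 1/105; sum: t=0:+1/6 = 1/6; 3j²(2 1 3; 1 0 -1) = Δ·Π!·Σ² = 8/105  (sign +1)
B: Δ: 0! 4! 2! / 7! → 1/105; sum: t=0:+1/8 = 1/8; 3j²(2 1 3; 0 -1 1) = Δ·Π!·Σ² = 2/35  (sign +1)
I_A²/I_B² = (8/105)/(2/35) = 4/3

4/3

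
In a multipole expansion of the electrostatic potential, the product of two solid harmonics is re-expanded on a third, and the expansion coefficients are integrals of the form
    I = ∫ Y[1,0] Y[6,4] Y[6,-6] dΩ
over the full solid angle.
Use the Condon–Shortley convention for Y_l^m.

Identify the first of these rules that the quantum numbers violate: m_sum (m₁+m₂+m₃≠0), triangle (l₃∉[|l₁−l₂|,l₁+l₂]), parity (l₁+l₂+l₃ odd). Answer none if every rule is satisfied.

m₁+m₂+m₃ = 0 + 4 − 6 = -2  ✗
triangle: |1−6|=5 ≤ l₃=6 ≤ 1+6=7
parity: l₁+l₂+l₃ = 13 is odd

m_sum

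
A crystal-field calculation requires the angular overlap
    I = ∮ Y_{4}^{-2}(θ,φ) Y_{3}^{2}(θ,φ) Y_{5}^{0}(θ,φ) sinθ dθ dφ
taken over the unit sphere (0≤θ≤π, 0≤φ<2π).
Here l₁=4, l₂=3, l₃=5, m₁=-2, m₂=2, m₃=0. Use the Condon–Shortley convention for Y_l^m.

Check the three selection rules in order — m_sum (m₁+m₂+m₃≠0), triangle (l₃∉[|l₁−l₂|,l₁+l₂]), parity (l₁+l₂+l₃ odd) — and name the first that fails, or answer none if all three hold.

m₁+m₂+m₃ = -2 + 2 + 0 = 0  ✓
triangle: |4−3|=1 ≤ l₃=5 ≤ 4+3=7  ✓
parity: l₁+l₂+l₃ = 12 is even  ✓

none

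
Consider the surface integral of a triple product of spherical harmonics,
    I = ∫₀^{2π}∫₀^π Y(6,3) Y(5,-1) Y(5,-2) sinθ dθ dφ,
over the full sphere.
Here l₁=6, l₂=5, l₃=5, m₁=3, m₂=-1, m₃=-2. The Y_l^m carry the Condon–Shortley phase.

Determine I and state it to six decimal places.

-0.071298

Checks pass: Σm=0; 16 even; l₃=5∈[1,11].
(2·6+1)(2·5+1)(2·5+1) = 1573
Δ: 6! 6! 4! / 17! → 1/28588560
sum: t=1:−1/345600 t=2:+1/13824 t=3:−1/5184 t=4:+1/13824 t=5:−1/345600 = -7/129600
3j²(6 5 5; 0 0 0) = Δ·Π!·Σ² = 80/7293  (sign +1)
sum: t=0:+1/622080 t=1:−1/34560 t=2:+1/23040 t=3:−1/155520 = 1/103680
3j²(6 5 5; 3 -1 -2) = Δ·Π!·Σ² = 9/2431  (sign -1)
combine: 4πI² = 1573·80/7293·9/2431 = 240/3757
take √, sign -1: I = -0.07129845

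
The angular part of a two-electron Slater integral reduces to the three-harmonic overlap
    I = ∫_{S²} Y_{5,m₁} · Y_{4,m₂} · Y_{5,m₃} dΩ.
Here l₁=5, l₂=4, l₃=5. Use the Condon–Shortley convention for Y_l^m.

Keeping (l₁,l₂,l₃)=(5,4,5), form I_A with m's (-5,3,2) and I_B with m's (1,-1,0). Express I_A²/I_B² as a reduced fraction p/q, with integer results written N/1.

7/1

l's match ⇒ only the (l;m) 3-j factors differ between A and B.
A: triangle coeff Δ(5,4,5) = 1/3153150; Σ_t [4,4]: t=4:+1/103680 = 1/103680; (3j)²=7/429 [(5 4 5; -5 3 2)], sign=-1
B: triangle coeff Δ(5,4,5) = 1/3153150; Σ_t [0,3]: t=0:+1/6912 t=1:−1/864 t=2:+1/1152 t=3:−1/17280 = -7/34560; (3j)²=1/429 [(5 4 5; 1 -1 0)], sign=+1
I_A²/I_B² = (7/429)/(1/429) = 7/1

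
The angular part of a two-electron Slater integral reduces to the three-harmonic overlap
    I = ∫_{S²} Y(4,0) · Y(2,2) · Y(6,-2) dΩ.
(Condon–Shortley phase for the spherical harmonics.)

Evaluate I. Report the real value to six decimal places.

0.133065

Rules hold: Σm=0, L=12 even, 2≤6≤6.
N = 9·5·13 = 585
Δ = 0!·8!·4!/13! = 1/6435
Racah Σ t=0..0: t=0:+1/2304 = 1/2304
⇒ 3j(4 2 6; 0 0 0)² = 5/143, sgn +1
Racah Σ t=0..0: t=0:+1/13824 = 1/13824
⇒ 3j(4 2 6; 0 2 -2)² = 14/1287, sgn +1
4πI² = N·(3j₀)²·(3jₘ)² = 350/1573
I = +1·√(0.222505/4π) = 0.13306527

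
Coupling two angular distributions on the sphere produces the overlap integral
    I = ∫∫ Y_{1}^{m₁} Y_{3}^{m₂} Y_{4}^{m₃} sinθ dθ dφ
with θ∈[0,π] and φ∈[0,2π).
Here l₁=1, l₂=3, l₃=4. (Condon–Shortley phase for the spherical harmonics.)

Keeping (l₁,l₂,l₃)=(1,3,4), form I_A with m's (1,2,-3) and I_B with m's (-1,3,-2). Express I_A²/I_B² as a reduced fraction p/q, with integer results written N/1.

l's match ⇒ only the (l;m) 3-j factors differ between A and B.
A: triangle coeff Δ(1,3,4) = 1/252; Σ_t [0,0]: t=0:+1/240 = 1/240; (3j)²=1/12 [(1 3 4; 1 2 -3)], sign=-1
B: triangle coeff Δ(1,3,4) = 1/252; Σ_t [0,0]: t=0:+1/1440 = 1/1440; (3j)²=1/252 [(1 3 4; -1 3 -2)], sign=+1
I_A²/I_B² = (1/12)/(1/252) = 21/1

21/1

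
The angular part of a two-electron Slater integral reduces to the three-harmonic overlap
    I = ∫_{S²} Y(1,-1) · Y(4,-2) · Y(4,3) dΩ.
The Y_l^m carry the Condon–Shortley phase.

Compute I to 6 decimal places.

0.000000

l₁+l₂+l₃=9 is odd: 3j(l;000)=0 ⇒ I=0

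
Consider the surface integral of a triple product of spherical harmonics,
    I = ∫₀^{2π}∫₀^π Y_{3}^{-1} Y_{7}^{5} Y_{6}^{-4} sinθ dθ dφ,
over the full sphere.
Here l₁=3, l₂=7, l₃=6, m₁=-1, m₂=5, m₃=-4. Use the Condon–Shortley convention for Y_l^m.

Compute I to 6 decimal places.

Rules hold: Σm=0, L=16 even, 4≤6≤10.
N = 7·15·13 = 1365
Δ = 4!·2!·10!/17! = 1/2042040
Racah Σ t=1..3: t=1:−1/207360 t=2:+1/57600 t=3:−1/207360 = 1/129600
⇒ 3j(3 7 6; 0 0 0)² = 168/12155, sgn +1
Racah Σ t=2..4: t=2:+1/29030400 t=3:−1/2177280 t=4:+1/3870720 = -29/174182400
⇒ 3j(3 7 6; -1 5 -4)² = 841/185640, sgn -1
4πI² = N·(3j₀)²·(3jₘ)² = 17661/206635
I = -1·√(0.0854695/4π) = -0.08247091

-0.082471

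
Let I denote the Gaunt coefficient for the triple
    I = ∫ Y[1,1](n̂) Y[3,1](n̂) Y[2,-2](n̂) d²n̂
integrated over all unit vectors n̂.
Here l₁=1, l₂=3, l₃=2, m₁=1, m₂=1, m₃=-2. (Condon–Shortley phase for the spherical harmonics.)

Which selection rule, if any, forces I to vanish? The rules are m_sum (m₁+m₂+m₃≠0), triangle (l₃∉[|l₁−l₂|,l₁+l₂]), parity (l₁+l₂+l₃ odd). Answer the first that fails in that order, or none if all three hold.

m₁+m₂+m₃ = 1 + 1 − 2 = 0  ✓
triangle: |1−3|=2 ≤ l₃=2 ≤ 1+3=4  ✓
parity: l₁+l₂+l₃ = 6 is even  ✓

none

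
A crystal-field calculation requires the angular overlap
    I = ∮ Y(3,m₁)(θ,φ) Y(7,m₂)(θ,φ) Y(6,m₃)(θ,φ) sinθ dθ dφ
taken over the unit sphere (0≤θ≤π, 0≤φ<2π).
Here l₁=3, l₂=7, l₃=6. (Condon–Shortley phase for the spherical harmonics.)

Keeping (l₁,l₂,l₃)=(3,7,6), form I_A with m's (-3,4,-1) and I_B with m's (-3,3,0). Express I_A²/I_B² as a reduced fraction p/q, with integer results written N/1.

22/21

Shared (l₁,l₂,l₃)=(3,7,6): N and (l;000)² cancel in I_A²/I_B².
A: Δ = 4!·2!·10!/17! = 1/2042040; Racah Σ t=4..4: t=4:+1/1451520 = 1/1451520; ⇒ 3j(3 7 6; -3 4 -1)² = 75/3094, sgn -1
B: Δ = 4!·2!·10!/17! = 1/2042040; Racah Σ t=4..4: t=4:+1/829440 = 1/829440; ⇒ 3j(3 7 6; -3 3 0)² = 225/9724, sgn +1
I_A²/I_B² = (75/3094)/(225/9724) = 22/21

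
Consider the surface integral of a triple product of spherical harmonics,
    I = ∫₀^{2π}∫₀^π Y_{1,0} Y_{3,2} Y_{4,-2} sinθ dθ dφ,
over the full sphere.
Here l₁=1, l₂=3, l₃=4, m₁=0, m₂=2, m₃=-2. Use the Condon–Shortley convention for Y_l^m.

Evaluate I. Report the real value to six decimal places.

Rules hold: Σm=0, L=8 even, 2≤4≤4.
N = 3·7·9 = 189
Δ = 0!·2!·6!/9! = 1/252
Racah Σ t=0..0: t=0:+1/36 = 1/36
⇒ 3j(1 3 4; 0 0 0)² = 4/63, sgn +1
Racah Σ t=0..0: t=0:+1/120 = 1/120
⇒ 3j(1 3 4; 0 2 -2)² = 1/21, sgn +1
4πI² = N·(3j₀)²·(3jₘ)² = 4/7
I = +1·√(0.571429/4π) = 0.21324362

0.213244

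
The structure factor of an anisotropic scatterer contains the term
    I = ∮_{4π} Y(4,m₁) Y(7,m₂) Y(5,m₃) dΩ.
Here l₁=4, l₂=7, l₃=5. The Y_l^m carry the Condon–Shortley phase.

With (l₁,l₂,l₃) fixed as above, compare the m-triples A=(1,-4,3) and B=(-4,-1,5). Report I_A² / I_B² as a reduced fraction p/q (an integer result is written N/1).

Shared (l₁,l₂,l₃)=(4,7,5): N and (l;000)² cancel in I_A²/I_B².
A: Δ = 6!·2!·8!/17! = 1/6126120; Racah Σ t=1..3: t=1:−1/345600 t=2:+1/241920 t=3:−1/2903040 = 13/14515200; ⇒ 3j(4 7 5; 1 -4 3)² = 13/7140, sgn +1
B: Δ = 6!·2!·8!/17! = 1/6126120; Racah Σ t=6..6: t=6:+1/58060800 = 1/58060800; ⇒ 3j(4 7 5; -4 -1 5)² = 1/4862, sgn +1
I_A²/I_B² = (13/7140)/(1/4862) = 1859/210

1859/210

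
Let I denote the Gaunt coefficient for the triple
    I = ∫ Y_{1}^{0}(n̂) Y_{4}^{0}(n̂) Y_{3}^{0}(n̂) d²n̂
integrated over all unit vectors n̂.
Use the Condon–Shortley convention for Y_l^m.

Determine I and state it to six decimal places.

0.246233

Checks pass: Σm=0; 8 even; l₃=3∈[3,5].
(2·1+1)(2·4+1)(2·3+1) = 189
Δ: 2! 0! 6! / 9! → 1/252
sum: t=1:−1/36 = -1/36
3j²(1 4 3; 0 0 0) = Δ·Π!·Σ² = 4/63  (sign +1)
(m-triple is (0,0,0) — same symbol as above.)
combine: 4πI² = 189·4/63·4/63 = 16/21
take √, sign +1: I = 0.24623252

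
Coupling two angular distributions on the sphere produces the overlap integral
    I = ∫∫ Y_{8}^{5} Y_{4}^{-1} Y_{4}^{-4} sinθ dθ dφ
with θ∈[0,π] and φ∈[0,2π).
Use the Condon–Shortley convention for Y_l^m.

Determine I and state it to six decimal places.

Checks pass: Σm=0; 16 even; l₃=4∈[4,12].
(2·8+1)(2·4+1)(2·4+1) = 1377
Δ: 8! 8! 0! / 17! → 1/218790
sum: t=4:+1/331776 = 1/331776
3j²(8 4 4; 0 0 0) = Δ·Π!·Σ² = 490/21879  (sign +1)
sum: t=3:−1/29030400 = -1/29030400
3j²(8 4 4; 5 -1 -4) = Δ·Π!·Σ² = 1/170  (sign -1)
combine: 4πI² = 1377·490/21879·1/170 = 441/2431
take √, sign -1: I = -0.12014948

-0.120149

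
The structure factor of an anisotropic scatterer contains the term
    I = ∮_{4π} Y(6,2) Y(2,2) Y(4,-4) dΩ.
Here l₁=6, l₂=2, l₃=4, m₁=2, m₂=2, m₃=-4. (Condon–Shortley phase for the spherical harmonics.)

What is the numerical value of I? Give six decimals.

Rules hold: Σm=0, L=12 even, 4≤4≤8.
N = 13·5·9 = 585
Δ = 4!·8!·0!/13! = 1/6435
Racah Σ t=2..2: t=2:+1/2304 = 1/2304
⇒ 3j(6 2 4; 0 0 0)² = 5/143, sgn +1
Racah Σ t=4..4: t=4:+1/967680 = 1/967680
⇒ 3j(6 2 4; 2 2 -4)² = 1/6435, sgn +1
4πI² = N·(3j₀)²·(3jₘ)² = 5/1573
I = +1·√(0.00317864/4π) = 0.01590434

0.015904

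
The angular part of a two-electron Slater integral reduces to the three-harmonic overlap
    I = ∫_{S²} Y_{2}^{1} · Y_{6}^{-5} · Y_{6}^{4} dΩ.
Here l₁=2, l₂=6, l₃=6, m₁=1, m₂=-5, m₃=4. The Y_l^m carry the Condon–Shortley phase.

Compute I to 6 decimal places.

Checks pass: Σm=0; 14 even; l₃=6∈[4,8].
(2·2+1)(2·6+1)(2·6+1) = 845
Δ: 2! 2! 10! / 15! → 1/90090
sum: t=0:+1/69120 t=1:−1/14400 t=2:+1/69120 = -7/172800
3j²(2 6 6; 0 0 0) = Δ·Π!·Σ² = 14/715  (sign -1)
sum: t=0:+1/725760 t=1:−1/7257600 = 1/806400
3j²(2 6 6; 1 -5 4) = Δ·Π!·Σ² = 27/910  (sign +1)
combine: 4πI² = 845·14/715·27/910 = 27/55
take √, sign -1: I = -0.19764945

-0.197649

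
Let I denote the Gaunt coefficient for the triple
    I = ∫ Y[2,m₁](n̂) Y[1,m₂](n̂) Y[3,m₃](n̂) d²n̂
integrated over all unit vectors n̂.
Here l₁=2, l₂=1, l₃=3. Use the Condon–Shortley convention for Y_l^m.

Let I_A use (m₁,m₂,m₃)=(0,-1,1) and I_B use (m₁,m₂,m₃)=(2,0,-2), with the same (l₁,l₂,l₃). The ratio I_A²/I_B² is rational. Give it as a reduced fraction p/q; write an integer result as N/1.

Shared (l₁,l₂,l₃)=(2,1,3): N and (l;000)² cancel in I_A²/I_B².
A: Δ = 0!·4!·2!/7! = 1/105; Racah Σ t=0..0: t=0:+1/8 = 1/8; ⇒ 3j(2 1 3; 0 -1 1)² = 2/35, sgn +1
B: Δ = 0!·4!·2!/7! = 1/105; Racah Σ t=0..0: t=0:+1/24 = 1/24; ⇒ 3j(2 1 3; 2 0 -2)² = 1/21, sgn -1
I_A²/I_B² = (2/35)/(1/21) = 6/5

6/5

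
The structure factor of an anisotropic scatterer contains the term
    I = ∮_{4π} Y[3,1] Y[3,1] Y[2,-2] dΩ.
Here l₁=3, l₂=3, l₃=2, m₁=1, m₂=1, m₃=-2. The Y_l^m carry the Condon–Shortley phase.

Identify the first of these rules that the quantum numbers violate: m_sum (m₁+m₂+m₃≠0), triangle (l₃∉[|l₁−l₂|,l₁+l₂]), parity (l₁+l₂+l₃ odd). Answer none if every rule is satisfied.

none

Σmᵢ = 0  ✓
l₃∈[|l₁−l₂|,l₁+l₂]=[0,6], have l₃=2  ✓
Σlᵢ = 8 ⇒ even  ✓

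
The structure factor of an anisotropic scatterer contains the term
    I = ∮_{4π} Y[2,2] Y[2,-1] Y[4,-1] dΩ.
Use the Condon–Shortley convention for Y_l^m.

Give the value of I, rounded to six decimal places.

-0.090112

Rules hold: Σm=0, L=8 even, 0≤4≤4.
N = 5·5·9 = 225
Δ = 0!·4!·4!/9! = 1/630
Racah Σ t=0..0: t=0:+1/16 = 1/16
⇒ 3j(2 2 4; 0 0 0)² = 2/35, sgn +1
Racah Σ t=0..0: t=0:+1/144 = 1/144
⇒ 3j(2 2 4; 2 -1 -1)² = 1/126, sgn -1
4πI² = N·(3j₀)²·(3jₘ)² = 5/49
I = -1·√(0.102041/4π) = -0.09011188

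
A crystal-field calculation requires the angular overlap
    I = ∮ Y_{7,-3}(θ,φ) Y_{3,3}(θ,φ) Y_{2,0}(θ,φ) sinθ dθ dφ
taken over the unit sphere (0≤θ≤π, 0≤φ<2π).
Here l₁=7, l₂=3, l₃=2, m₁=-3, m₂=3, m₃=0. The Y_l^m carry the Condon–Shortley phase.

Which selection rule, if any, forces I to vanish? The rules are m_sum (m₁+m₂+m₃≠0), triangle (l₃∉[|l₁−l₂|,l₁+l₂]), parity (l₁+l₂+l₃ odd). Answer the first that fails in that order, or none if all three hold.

Σmᵢ = 0  ✓
l₃∈[|l₁−l₂|,l₁+l₂]=[4,10], have l₃=2  ✗
Σlᵢ = 12 ⇒ even

triangle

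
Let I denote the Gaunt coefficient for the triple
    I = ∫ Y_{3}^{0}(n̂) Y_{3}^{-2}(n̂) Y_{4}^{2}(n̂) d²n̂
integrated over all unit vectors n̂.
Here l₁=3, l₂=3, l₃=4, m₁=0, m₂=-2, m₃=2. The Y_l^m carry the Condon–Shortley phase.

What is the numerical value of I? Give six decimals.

-0.044418

Rules hold: Σm=0, L=10 even, 0≤4≤6.
N = 7·7·9 = 441
Δ = 2!·4!·4!/11! = 1/34650
Racah Σ t=0..2: t=0:+1/72 t=1:−1/16 t=2:+1/72 = -5/144
⇒ 3j(3 3 4; 0 0 0)² = 2/77, sgn -1
Racah Σ t=0..1: t=0:+1/72 t=1:−1/96 = 1/288
⇒ 3j(3 3 4; 0 -2 2)² = 1/462, sgn +1
4πI² = N·(3j₀)²·(3jₘ)² = 3/121
I = -1·√(0.0247934/4π) = -0.04441841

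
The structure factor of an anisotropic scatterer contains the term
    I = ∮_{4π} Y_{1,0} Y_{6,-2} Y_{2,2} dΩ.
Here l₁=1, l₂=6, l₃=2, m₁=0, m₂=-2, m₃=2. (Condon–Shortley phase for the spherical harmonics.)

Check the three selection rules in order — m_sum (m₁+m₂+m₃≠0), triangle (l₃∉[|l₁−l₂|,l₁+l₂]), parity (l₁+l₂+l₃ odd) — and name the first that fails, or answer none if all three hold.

triangle

azimuthal sum: 0 − 2 + 2 = 0  ✓
5 ≤ 2 ≤ 7 (triangle on l)  ✗
L = 1 + 6 + 2 = 9 (odd)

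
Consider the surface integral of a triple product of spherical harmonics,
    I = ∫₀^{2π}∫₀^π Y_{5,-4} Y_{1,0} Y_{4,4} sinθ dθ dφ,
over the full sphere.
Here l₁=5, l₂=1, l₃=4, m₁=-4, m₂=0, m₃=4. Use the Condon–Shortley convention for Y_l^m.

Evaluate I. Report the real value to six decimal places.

m-sum 0 ✓  L=10 even ✓  4≤4≤6 ✓
Π(2lᵢ+1) = 11×3×9 = 297
triangle coeff Δ(5,1,4) = 1/495
Σ_t [1,1]: t=1:−1/576 = -1/576
(3j)²=5/99 [(5 1 4; 0 0 0)], sign=-1
Σ_t [1,1]: t=1:−1/40320 = -1/40320
(3j)²=1/55 [(5 1 4; -4 0 4)], sign=-1
⇒ 4πI² = 3/11
I = (+1)√(3/11/(4π)) = 0.14731920

0.147319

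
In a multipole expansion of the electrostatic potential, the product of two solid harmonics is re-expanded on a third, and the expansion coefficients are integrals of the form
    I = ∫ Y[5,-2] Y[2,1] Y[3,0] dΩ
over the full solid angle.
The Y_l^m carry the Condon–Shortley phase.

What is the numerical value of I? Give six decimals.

Σmᵢ = -1 ≠ 0, so the φ-integral vanishes; I = 0

0.000000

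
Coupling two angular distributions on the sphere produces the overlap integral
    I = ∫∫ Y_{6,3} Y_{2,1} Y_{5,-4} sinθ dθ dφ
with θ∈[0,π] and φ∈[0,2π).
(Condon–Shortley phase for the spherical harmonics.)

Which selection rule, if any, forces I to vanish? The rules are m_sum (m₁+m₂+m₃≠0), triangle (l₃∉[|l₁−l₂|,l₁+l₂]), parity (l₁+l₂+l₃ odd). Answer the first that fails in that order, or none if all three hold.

parity

m₁+m₂+m₃ = 3 + 1 − 4 = 0  ✓
triangle: |6−2|=4 ≤ l₃=5 ≤ 6+2=8  ✓
parity: l₁+l₂+l₃ = 13 is odd  ✗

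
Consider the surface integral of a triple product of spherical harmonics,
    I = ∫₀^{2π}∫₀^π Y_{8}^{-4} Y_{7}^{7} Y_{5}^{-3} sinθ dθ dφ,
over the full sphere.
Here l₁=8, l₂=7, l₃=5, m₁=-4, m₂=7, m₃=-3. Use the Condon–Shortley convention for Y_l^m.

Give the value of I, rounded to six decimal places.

Rules hold: Σm=0, L=20 even, 1≤5≤15.
N = 17·15·11 = 2805
Δ = 10!·6!·4!/21! = 1/814773960
Racah Σ t=3..7: t=3:−1/87091200 t=4:+1/4976640 t=5:−1/2073600 t=6:+1/4976640 t=7:−1/87091200 = -1/9676800
⇒ 3j(8 7 5; 0 0 0)² = 360/46189, sgn +1
Racah Σ t=10..10: t=10:+1/4180377600 = 1/4180377600
⇒ 3j(8 7 5; -4 7 -3)² = 11/1938, sgn +1
4πI² = N·(3j₀)²·(3jₘ)² = 9900/79781
I = +1·√(0.12409/4π) = 0.09937175

0.099372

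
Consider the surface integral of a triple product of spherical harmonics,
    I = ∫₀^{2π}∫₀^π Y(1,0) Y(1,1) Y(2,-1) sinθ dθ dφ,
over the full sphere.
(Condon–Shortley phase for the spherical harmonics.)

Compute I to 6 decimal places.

m-sum 0 ✓  L=4 even ✓  0≤2≤2 ✓
Π(2lᵢ+1) = 3×3×5 = 45
triangle coeff Δ(1,1,2) = 1/30
Σ_t [0,0]: t=0:+1/1 = 1/1
(3j)²=2/15 [(1 1 2; 0 0 0)], sign=+1
Σ_t [0,0]: t=0:+1/2 = 1/2
(3j)²=1/10 [(1 1 2; 0 1 -1)], sign=-1
⇒ 4πI² = 3/5
I = (-1)√(3/5/(4π)) = -0.21850969

-0.218510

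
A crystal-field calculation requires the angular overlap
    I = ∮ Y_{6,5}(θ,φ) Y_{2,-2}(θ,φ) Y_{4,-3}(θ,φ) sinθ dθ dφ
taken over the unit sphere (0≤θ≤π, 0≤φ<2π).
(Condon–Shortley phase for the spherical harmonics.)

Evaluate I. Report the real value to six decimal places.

Checks pass: Σm=0; 12 even; l₃=4∈[4,8].
(2·6+1)(2·2+1)(2·4+1) = 585
Δ: 4! 8! 0! / 13! → 1/6435
sum: t=2:+1/2304 = 1/2304
3j²(6 2 4; 0 0 0) = Δ·Π!·Σ² = 5/143  (sign +1)
sum: t=0:+1/120960 = 1/120960
3j²(6 2 4; 5 -2 -3) = Δ·Π!·Σ² = 2/39  (sign -1)
combine: 4πI² = 585·5/143·2/39 = 150/143
take √, sign -1: I = -0.28891672

-0.288917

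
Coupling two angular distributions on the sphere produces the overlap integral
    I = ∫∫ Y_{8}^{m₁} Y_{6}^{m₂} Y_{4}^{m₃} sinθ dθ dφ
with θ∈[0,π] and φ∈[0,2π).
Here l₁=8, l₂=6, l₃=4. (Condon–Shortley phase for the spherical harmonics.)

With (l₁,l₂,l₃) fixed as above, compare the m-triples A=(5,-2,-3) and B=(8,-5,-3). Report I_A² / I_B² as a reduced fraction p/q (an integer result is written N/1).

3/308

Shared (l₁,l₂,l₃)=(8,6,4): N and (l;000)² cancel in I_A²/I_B².
A: Δ = 10!·6!·2!/19! = 1/23279256; Racah Σ t=2..3: t=2:+1/19353600 t=3:−1/21772800 = 1/174182400; ⇒ 3j(8 6 4; 5 -2 -3)² = 1/3876, sgn -1
B: Δ = 10!·6!·2!/19! = 1/23279256; Racah Σ t=0..0: t=0:+1/2612736000 = 1/2612736000; ⇒ 3j(8 6 4; 8 -5 -3)² = 77/2907, sgn -1
I_A²/I_B² = (1/3876)/(77/2907) = 3/308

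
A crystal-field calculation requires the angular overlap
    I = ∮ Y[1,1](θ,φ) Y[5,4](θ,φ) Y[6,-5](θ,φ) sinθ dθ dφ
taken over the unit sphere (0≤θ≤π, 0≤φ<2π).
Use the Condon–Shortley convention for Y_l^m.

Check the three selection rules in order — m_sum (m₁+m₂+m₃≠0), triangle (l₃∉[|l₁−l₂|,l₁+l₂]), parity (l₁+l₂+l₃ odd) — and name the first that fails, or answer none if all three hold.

none

Σmᵢ = 0  ✓
l₃∈[|l₁−l₂|,l₁+l₂]=[4,6], have l₃=6  ✓
Σlᵢ = 12 ⇒ even  ✓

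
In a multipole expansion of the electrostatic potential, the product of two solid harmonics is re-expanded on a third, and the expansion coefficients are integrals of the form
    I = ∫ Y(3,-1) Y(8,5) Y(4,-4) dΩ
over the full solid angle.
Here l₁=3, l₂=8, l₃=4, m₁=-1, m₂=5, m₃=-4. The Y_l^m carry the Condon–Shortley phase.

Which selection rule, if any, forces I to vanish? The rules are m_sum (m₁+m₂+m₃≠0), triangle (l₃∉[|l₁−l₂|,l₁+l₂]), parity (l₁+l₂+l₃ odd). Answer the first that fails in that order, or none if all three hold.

azimuthal sum: -1 + 5 − 4 = 0  ✓
5 ≤ 4 ≤ 11 (triangle on l)  ✗
L = 3 + 8 + 4 = 15 (odd)

triangle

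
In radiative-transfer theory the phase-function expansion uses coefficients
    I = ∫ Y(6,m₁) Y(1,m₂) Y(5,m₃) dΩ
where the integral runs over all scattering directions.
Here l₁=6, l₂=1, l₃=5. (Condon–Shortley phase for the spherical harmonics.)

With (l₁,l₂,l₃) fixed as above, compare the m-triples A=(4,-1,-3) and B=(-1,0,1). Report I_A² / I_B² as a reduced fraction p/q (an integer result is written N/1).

9/7

Same 6,1,5: normalisation and zero-m 3j drop out of the ratio.
A: Δ: 2! 10! 0! / 13! → 1/858; sum: t=0:+1/161280 = 1/161280; 3j²(6 1 5; 4 -1 -3) = Δ·Π!·Σ² = 15/286  (sign +1)
B: Δ: 2! 10! 0! / 13! → 1/858; sum: t=1:−1/17280 = -1/17280; 3j²(6 1 5; -1 0 1) = Δ·Π!·Σ² = 35/858  (sign -1)
I_A²/I_B² = (15/286)/(35/858) = 9/7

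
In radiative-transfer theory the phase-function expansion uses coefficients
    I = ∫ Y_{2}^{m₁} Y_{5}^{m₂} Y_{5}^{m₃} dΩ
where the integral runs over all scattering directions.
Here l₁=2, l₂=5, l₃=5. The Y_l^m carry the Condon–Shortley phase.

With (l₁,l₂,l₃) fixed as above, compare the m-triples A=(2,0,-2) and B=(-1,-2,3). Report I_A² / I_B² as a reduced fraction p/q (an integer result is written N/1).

7/5

Same 2,5,5: normalisation and zero-m 3j drop out of the ratio.
A: Δ: 2! 2! 8! / 13! → 1/38610; sum: t=0:+1/2880 = 1/2880; 3j²(2 5 5; 2 0 -2) = Δ·Π!·Σ² = 14/429  (sign -1)
B: Δ: 2! 2! 8! / 13! → 1/38610; sum: t=1:−1/2880 t=2:+1/10080 = -1/4032; 3j²(2 5 5; -1 -2 3) = Δ·Π!·Σ² = 10/429  (sign -1)
I_A²/I_B² = (14/429)/(10/429) = 7/5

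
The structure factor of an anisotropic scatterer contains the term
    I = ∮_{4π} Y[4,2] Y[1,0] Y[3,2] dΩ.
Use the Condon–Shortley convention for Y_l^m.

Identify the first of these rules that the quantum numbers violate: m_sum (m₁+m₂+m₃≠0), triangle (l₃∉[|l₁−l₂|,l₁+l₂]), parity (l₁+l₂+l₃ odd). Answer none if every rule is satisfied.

m_sum

azimuthal sum: 2 + 0 + 2 = 4  ✗
3 ≤ 3 ≤ 5 (triangle on l)
L = 4 + 1 + 3 = 8 (even)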